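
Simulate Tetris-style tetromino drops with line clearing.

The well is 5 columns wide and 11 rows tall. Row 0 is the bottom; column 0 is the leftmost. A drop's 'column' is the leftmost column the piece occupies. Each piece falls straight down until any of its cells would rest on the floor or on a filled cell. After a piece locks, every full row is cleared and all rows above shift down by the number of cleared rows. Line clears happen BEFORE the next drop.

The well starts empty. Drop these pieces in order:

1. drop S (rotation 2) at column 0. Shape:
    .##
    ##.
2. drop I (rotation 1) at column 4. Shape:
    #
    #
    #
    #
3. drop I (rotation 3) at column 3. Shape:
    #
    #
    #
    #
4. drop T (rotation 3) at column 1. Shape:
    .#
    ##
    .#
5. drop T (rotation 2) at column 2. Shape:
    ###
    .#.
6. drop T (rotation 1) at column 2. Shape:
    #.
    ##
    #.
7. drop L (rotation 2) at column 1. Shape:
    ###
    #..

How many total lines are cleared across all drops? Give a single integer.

Answer: 0

Derivation:
Drop 1: S rot2 at col 0 lands with bottom-row=0; cleared 0 line(s) (total 0); column heights now [1 2 2 0 0], max=2
Drop 2: I rot1 at col 4 lands with bottom-row=0; cleared 0 line(s) (total 0); column heights now [1 2 2 0 4], max=4
Drop 3: I rot3 at col 3 lands with bottom-row=0; cleared 0 line(s) (total 0); column heights now [1 2 2 4 4], max=4
Drop 4: T rot3 at col 1 lands with bottom-row=2; cleared 0 line(s) (total 0); column heights now [1 4 5 4 4], max=5
Drop 5: T rot2 at col 2 lands with bottom-row=4; cleared 0 line(s) (total 0); column heights now [1 4 6 6 6], max=6
Drop 6: T rot1 at col 2 lands with bottom-row=6; cleared 0 line(s) (total 0); column heights now [1 4 9 8 6], max=9
Drop 7: L rot2 at col 1 lands with bottom-row=8; cleared 0 line(s) (total 0); column heights now [1 10 10 10 6], max=10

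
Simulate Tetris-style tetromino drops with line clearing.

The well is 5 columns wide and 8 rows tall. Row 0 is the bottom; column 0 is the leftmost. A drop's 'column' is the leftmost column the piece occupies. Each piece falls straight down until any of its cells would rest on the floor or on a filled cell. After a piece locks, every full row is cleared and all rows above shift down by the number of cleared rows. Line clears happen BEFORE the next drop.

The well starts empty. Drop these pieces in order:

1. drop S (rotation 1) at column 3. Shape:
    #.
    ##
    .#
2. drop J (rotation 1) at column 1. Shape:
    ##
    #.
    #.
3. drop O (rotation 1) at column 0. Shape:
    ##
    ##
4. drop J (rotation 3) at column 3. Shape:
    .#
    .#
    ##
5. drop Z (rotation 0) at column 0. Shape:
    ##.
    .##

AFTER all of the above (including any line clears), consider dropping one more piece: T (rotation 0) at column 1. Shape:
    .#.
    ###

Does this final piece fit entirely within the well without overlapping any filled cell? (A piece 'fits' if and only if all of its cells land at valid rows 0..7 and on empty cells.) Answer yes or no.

Answer: no

Derivation:
Drop 1: S rot1 at col 3 lands with bottom-row=0; cleared 0 line(s) (total 0); column heights now [0 0 0 3 2], max=3
Drop 2: J rot1 at col 1 lands with bottom-row=0; cleared 0 line(s) (total 0); column heights now [0 3 3 3 2], max=3
Drop 3: O rot1 at col 0 lands with bottom-row=3; cleared 0 line(s) (total 0); column heights now [5 5 3 3 2], max=5
Drop 4: J rot3 at col 3 lands with bottom-row=3; cleared 0 line(s) (total 0); column heights now [5 5 3 4 6], max=6
Drop 5: Z rot0 at col 0 lands with bottom-row=5; cleared 0 line(s) (total 0); column heights now [7 7 6 4 6], max=7
Test piece T rot0 at col 1 (width 3): heights before test = [7 7 6 4 6]; fits = False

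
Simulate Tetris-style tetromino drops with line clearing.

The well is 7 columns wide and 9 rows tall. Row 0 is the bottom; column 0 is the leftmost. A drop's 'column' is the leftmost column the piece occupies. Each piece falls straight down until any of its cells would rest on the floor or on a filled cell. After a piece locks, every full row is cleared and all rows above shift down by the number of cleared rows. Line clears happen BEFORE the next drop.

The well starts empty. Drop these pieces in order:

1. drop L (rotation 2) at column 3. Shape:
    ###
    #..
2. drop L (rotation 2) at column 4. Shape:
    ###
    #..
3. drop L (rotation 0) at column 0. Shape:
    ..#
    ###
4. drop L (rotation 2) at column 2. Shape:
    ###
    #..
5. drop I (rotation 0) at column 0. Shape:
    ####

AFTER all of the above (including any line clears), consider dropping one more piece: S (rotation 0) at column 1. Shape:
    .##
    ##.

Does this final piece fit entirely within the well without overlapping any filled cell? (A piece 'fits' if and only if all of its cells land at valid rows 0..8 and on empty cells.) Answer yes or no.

Drop 1: L rot2 at col 3 lands with bottom-row=0; cleared 0 line(s) (total 0); column heights now [0 0 0 2 2 2 0], max=2
Drop 2: L rot2 at col 4 lands with bottom-row=2; cleared 0 line(s) (total 0); column heights now [0 0 0 2 4 4 4], max=4
Drop 3: L rot0 at col 0 lands with bottom-row=0; cleared 0 line(s) (total 0); column heights now [1 1 2 2 4 4 4], max=4
Drop 4: L rot2 at col 2 lands with bottom-row=3; cleared 0 line(s) (total 0); column heights now [1 1 5 5 5 4 4], max=5
Drop 5: I rot0 at col 0 lands with bottom-row=5; cleared 0 line(s) (total 0); column heights now [6 6 6 6 5 4 4], max=6
Test piece S rot0 at col 1 (width 3): heights before test = [6 6 6 6 5 4 4]; fits = True

Answer: yes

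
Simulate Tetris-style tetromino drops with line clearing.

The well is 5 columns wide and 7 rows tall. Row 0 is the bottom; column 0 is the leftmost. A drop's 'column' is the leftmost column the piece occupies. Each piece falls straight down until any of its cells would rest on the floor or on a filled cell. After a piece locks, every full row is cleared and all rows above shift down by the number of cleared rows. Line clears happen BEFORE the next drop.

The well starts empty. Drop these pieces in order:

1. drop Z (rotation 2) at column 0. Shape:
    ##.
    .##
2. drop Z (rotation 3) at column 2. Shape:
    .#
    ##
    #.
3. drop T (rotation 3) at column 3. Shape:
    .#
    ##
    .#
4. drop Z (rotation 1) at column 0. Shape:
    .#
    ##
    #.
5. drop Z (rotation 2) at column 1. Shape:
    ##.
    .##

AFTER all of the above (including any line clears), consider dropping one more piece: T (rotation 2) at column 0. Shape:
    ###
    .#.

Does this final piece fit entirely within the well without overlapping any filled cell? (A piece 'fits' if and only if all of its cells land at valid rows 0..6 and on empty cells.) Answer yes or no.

Answer: no

Derivation:
Drop 1: Z rot2 at col 0 lands with bottom-row=0; cleared 0 line(s) (total 0); column heights now [2 2 1 0 0], max=2
Drop 2: Z rot3 at col 2 lands with bottom-row=1; cleared 0 line(s) (total 0); column heights now [2 2 3 4 0], max=4
Drop 3: T rot3 at col 3 lands with bottom-row=3; cleared 0 line(s) (total 0); column heights now [2 2 3 5 6], max=6
Drop 4: Z rot1 at col 0 lands with bottom-row=2; cleared 0 line(s) (total 0); column heights now [4 5 3 5 6], max=6
Drop 5: Z rot2 at col 1 lands with bottom-row=5; cleared 0 line(s) (total 0); column heights now [4 7 7 6 6], max=7
Test piece T rot2 at col 0 (width 3): heights before test = [4 7 7 6 6]; fits = False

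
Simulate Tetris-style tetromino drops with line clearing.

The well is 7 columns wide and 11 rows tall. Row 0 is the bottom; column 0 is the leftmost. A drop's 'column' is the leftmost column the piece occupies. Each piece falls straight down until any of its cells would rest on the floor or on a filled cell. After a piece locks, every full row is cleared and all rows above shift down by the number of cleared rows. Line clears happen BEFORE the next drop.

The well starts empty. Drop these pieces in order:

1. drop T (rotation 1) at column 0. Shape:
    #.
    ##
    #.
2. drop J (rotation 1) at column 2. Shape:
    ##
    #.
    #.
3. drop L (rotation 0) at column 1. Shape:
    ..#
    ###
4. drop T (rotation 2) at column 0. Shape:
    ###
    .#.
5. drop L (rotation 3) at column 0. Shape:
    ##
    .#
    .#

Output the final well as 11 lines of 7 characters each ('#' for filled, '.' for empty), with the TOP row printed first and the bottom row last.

Answer: .......
.......
##.....
.#.....
.#.....
###....
.#.#...
.###...
#.##...
###....
#.#....

Derivation:
Drop 1: T rot1 at col 0 lands with bottom-row=0; cleared 0 line(s) (total 0); column heights now [3 2 0 0 0 0 0], max=3
Drop 2: J rot1 at col 2 lands with bottom-row=0; cleared 0 line(s) (total 0); column heights now [3 2 3 3 0 0 0], max=3
Drop 3: L rot0 at col 1 lands with bottom-row=3; cleared 0 line(s) (total 0); column heights now [3 4 4 5 0 0 0], max=5
Drop 4: T rot2 at col 0 lands with bottom-row=4; cleared 0 line(s) (total 0); column heights now [6 6 6 5 0 0 0], max=6
Drop 5: L rot3 at col 0 lands with bottom-row=6; cleared 0 line(s) (total 0); column heights now [9 9 6 5 0 0 0], max=9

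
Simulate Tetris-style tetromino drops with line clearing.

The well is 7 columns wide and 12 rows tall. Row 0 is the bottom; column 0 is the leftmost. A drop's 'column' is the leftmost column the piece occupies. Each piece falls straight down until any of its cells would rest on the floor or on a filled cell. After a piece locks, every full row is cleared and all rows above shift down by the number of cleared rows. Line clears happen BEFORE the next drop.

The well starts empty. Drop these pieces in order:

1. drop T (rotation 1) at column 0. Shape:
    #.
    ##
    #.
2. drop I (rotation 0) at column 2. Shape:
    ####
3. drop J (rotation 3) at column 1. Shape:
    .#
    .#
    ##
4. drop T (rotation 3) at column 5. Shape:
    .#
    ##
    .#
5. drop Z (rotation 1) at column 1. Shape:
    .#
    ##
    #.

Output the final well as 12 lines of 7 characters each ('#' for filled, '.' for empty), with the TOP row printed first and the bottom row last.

Drop 1: T rot1 at col 0 lands with bottom-row=0; cleared 0 line(s) (total 0); column heights now [3 2 0 0 0 0 0], max=3
Drop 2: I rot0 at col 2 lands with bottom-row=0; cleared 0 line(s) (total 0); column heights now [3 2 1 1 1 1 0], max=3
Drop 3: J rot3 at col 1 lands with bottom-row=2; cleared 0 line(s) (total 0); column heights now [3 3 5 1 1 1 0], max=5
Drop 4: T rot3 at col 5 lands with bottom-row=0; cleared 0 line(s) (total 0); column heights now [3 3 5 1 1 2 3], max=5
Drop 5: Z rot1 at col 1 lands with bottom-row=4; cleared 0 line(s) (total 0); column heights now [3 6 7 1 1 2 3], max=7

Answer: .......
.......
.......
.......
.......
..#....
.##....
.##....
..#....
###...#
##...##
#.#####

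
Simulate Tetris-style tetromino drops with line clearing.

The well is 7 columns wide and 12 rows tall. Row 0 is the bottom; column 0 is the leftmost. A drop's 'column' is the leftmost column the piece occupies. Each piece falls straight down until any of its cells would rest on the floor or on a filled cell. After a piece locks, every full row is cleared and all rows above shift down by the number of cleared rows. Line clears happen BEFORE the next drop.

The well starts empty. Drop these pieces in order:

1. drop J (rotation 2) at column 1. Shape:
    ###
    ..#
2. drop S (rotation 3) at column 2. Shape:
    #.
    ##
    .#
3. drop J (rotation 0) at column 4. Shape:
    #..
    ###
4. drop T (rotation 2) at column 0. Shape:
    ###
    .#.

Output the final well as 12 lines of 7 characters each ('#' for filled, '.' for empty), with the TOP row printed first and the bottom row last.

Answer: .......
.......
.......
.......
.......
.......
###....
.##....
..##...
...#...
.####..
...####

Derivation:
Drop 1: J rot2 at col 1 lands with bottom-row=0; cleared 0 line(s) (total 0); column heights now [0 2 2 2 0 0 0], max=2
Drop 2: S rot3 at col 2 lands with bottom-row=2; cleared 0 line(s) (total 0); column heights now [0 2 5 4 0 0 0], max=5
Drop 3: J rot0 at col 4 lands with bottom-row=0; cleared 0 line(s) (total 0); column heights now [0 2 5 4 2 1 1], max=5
Drop 4: T rot2 at col 0 lands with bottom-row=4; cleared 0 line(s) (total 0); column heights now [6 6 6 4 2 1 1], max=6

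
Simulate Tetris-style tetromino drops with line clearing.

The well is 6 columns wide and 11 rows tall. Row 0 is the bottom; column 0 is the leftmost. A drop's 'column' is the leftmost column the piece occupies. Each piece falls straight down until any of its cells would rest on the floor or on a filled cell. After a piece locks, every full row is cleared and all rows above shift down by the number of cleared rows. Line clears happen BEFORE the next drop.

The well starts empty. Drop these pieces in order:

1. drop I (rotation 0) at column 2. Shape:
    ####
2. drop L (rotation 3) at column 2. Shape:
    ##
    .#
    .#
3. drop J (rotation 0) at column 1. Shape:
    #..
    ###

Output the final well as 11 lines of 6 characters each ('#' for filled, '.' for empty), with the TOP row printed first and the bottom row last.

Drop 1: I rot0 at col 2 lands with bottom-row=0; cleared 0 line(s) (total 0); column heights now [0 0 1 1 1 1], max=1
Drop 2: L rot3 at col 2 lands with bottom-row=1; cleared 0 line(s) (total 0); column heights now [0 0 4 4 1 1], max=4
Drop 3: J rot0 at col 1 lands with bottom-row=4; cleared 0 line(s) (total 0); column heights now [0 6 5 5 1 1], max=6

Answer: ......
......
......
......
......
.#....
.###..
..##..
...#..
...#..
..####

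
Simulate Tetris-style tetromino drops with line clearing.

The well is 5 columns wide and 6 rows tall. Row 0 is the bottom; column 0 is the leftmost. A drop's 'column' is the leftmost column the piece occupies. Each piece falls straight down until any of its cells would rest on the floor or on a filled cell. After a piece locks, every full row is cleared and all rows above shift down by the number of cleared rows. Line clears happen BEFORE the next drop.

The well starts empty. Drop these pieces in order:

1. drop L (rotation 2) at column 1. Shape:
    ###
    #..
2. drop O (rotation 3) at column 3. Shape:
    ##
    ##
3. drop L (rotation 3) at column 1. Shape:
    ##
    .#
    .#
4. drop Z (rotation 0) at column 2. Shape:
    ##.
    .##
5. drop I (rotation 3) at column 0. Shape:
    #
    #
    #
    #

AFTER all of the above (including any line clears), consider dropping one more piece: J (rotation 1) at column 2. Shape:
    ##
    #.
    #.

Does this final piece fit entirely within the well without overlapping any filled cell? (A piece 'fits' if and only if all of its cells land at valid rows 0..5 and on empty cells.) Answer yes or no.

Answer: no

Derivation:
Drop 1: L rot2 at col 1 lands with bottom-row=0; cleared 0 line(s) (total 0); column heights now [0 2 2 2 0], max=2
Drop 2: O rot3 at col 3 lands with bottom-row=2; cleared 0 line(s) (total 0); column heights now [0 2 2 4 4], max=4
Drop 3: L rot3 at col 1 lands with bottom-row=2; cleared 0 line(s) (total 0); column heights now [0 5 5 4 4], max=5
Drop 4: Z rot0 at col 2 lands with bottom-row=4; cleared 0 line(s) (total 0); column heights now [0 5 6 6 5], max=6
Drop 5: I rot3 at col 0 lands with bottom-row=0; cleared 0 line(s) (total 0); column heights now [4 5 6 6 5], max=6
Test piece J rot1 at col 2 (width 2): heights before test = [4 5 6 6 5]; fits = False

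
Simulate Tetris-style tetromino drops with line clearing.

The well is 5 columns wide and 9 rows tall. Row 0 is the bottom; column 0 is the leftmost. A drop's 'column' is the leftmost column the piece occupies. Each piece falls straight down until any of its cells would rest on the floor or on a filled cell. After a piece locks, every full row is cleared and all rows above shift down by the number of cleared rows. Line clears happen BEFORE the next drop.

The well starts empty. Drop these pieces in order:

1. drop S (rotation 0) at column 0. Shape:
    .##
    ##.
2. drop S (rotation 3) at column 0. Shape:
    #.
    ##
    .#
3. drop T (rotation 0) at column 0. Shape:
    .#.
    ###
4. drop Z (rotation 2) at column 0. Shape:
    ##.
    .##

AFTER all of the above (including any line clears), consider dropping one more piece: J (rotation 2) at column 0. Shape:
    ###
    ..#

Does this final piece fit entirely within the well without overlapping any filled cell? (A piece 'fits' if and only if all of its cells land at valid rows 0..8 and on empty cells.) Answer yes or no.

Drop 1: S rot0 at col 0 lands with bottom-row=0; cleared 0 line(s) (total 0); column heights now [1 2 2 0 0], max=2
Drop 2: S rot3 at col 0 lands with bottom-row=2; cleared 0 line(s) (total 0); column heights now [5 4 2 0 0], max=5
Drop 3: T rot0 at col 0 lands with bottom-row=5; cleared 0 line(s) (total 0); column heights now [6 7 6 0 0], max=7
Drop 4: Z rot2 at col 0 lands with bottom-row=7; cleared 0 line(s) (total 0); column heights now [9 9 8 0 0], max=9
Test piece J rot2 at col 0 (width 3): heights before test = [9 9 8 0 0]; fits = False

Answer: no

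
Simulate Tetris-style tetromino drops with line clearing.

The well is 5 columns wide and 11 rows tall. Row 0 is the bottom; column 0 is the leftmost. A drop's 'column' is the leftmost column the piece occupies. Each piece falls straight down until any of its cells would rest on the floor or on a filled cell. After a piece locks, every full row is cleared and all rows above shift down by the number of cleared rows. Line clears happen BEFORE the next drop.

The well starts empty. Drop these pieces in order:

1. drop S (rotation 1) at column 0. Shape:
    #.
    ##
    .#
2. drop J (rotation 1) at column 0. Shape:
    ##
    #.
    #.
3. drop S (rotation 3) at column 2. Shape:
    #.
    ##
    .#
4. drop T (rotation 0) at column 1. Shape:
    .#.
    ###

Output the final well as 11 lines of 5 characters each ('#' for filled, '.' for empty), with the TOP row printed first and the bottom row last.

Answer: .....
.....
.....
..#..
.###.
##...
#....
#....
#.#..
####.
.#.#.

Derivation:
Drop 1: S rot1 at col 0 lands with bottom-row=0; cleared 0 line(s) (total 0); column heights now [3 2 0 0 0], max=3
Drop 2: J rot1 at col 0 lands with bottom-row=3; cleared 0 line(s) (total 0); column heights now [6 6 0 0 0], max=6
Drop 3: S rot3 at col 2 lands with bottom-row=0; cleared 0 line(s) (total 0); column heights now [6 6 3 2 0], max=6
Drop 4: T rot0 at col 1 lands with bottom-row=6; cleared 0 line(s) (total 0); column heights now [6 7 8 7 0], max=8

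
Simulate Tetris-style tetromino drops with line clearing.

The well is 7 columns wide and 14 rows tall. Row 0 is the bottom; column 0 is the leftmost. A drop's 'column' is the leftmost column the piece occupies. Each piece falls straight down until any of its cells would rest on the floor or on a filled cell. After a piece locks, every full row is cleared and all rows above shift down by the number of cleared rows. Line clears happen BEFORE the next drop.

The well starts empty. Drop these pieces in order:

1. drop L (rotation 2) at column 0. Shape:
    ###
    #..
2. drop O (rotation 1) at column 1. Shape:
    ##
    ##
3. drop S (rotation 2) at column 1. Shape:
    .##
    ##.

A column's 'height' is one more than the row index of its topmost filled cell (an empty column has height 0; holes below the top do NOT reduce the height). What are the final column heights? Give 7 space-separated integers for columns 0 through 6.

Answer: 2 5 6 6 0 0 0

Derivation:
Drop 1: L rot2 at col 0 lands with bottom-row=0; cleared 0 line(s) (total 0); column heights now [2 2 2 0 0 0 0], max=2
Drop 2: O rot1 at col 1 lands with bottom-row=2; cleared 0 line(s) (total 0); column heights now [2 4 4 0 0 0 0], max=4
Drop 3: S rot2 at col 1 lands with bottom-row=4; cleared 0 line(s) (total 0); column heights now [2 5 6 6 0 0 0], max=6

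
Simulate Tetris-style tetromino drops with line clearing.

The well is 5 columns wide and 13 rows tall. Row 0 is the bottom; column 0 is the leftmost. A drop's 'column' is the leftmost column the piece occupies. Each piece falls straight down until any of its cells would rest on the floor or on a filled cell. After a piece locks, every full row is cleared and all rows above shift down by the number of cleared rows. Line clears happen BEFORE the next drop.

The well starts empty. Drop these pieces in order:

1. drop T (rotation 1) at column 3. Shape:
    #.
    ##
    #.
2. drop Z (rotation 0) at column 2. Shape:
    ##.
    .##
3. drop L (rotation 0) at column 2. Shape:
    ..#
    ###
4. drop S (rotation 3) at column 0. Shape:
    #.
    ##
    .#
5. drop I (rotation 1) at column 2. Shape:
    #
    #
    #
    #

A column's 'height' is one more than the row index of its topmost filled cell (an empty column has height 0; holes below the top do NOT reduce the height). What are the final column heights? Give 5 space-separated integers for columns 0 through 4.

Answer: 3 2 10 6 7

Derivation:
Drop 1: T rot1 at col 3 lands with bottom-row=0; cleared 0 line(s) (total 0); column heights now [0 0 0 3 2], max=3
Drop 2: Z rot0 at col 2 lands with bottom-row=3; cleared 0 line(s) (total 0); column heights now [0 0 5 5 4], max=5
Drop 3: L rot0 at col 2 lands with bottom-row=5; cleared 0 line(s) (total 0); column heights now [0 0 6 6 7], max=7
Drop 4: S rot3 at col 0 lands with bottom-row=0; cleared 0 line(s) (total 0); column heights now [3 2 6 6 7], max=7
Drop 5: I rot1 at col 2 lands with bottom-row=6; cleared 0 line(s) (total 0); column heights now [3 2 10 6 7], max=10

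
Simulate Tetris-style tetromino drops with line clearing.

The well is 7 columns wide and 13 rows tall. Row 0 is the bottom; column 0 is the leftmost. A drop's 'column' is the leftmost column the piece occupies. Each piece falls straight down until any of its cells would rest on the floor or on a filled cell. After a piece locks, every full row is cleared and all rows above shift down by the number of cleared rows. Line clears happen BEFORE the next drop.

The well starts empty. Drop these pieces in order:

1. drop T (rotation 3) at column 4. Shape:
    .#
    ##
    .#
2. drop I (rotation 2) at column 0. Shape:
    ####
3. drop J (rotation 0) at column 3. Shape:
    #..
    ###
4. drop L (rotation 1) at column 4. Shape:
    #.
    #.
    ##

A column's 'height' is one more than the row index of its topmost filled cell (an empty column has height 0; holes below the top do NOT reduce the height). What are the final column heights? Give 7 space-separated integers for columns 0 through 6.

Drop 1: T rot3 at col 4 lands with bottom-row=0; cleared 0 line(s) (total 0); column heights now [0 0 0 0 2 3 0], max=3
Drop 2: I rot2 at col 0 lands with bottom-row=0; cleared 0 line(s) (total 0); column heights now [1 1 1 1 2 3 0], max=3
Drop 3: J rot0 at col 3 lands with bottom-row=3; cleared 0 line(s) (total 0); column heights now [1 1 1 5 4 4 0], max=5
Drop 4: L rot1 at col 4 lands with bottom-row=4; cleared 0 line(s) (total 0); column heights now [1 1 1 5 7 5 0], max=7

Answer: 1 1 1 5 7 5 0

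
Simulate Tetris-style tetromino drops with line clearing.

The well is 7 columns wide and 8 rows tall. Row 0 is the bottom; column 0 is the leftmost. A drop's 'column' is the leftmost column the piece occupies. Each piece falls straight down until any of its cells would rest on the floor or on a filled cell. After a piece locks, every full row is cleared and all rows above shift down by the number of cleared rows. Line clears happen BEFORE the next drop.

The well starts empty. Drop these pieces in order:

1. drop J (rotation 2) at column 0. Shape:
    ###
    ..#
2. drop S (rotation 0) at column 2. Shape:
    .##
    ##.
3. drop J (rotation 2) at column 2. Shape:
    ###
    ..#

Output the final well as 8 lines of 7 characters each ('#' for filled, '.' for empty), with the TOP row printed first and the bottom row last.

Drop 1: J rot2 at col 0 lands with bottom-row=0; cleared 0 line(s) (total 0); column heights now [2 2 2 0 0 0 0], max=2
Drop 2: S rot0 at col 2 lands with bottom-row=2; cleared 0 line(s) (total 0); column heights now [2 2 3 4 4 0 0], max=4
Drop 3: J rot2 at col 2 lands with bottom-row=4; cleared 0 line(s) (total 0); column heights now [2 2 6 6 6 0 0], max=6

Answer: .......
.......
..###..
....#..
...##..
..##...
###....
..#....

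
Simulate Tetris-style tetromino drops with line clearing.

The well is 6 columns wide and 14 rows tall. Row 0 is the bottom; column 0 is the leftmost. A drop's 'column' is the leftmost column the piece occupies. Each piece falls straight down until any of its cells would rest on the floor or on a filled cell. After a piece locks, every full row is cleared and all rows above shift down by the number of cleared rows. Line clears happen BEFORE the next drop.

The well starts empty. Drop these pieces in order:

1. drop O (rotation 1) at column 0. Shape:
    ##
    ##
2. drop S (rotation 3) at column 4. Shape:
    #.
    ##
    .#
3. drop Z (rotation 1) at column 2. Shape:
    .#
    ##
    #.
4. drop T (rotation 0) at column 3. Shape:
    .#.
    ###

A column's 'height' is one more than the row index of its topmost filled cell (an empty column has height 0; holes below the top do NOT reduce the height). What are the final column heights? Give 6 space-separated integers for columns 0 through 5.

Drop 1: O rot1 at col 0 lands with bottom-row=0; cleared 0 line(s) (total 0); column heights now [2 2 0 0 0 0], max=2
Drop 2: S rot3 at col 4 lands with bottom-row=0; cleared 0 line(s) (total 0); column heights now [2 2 0 0 3 2], max=3
Drop 3: Z rot1 at col 2 lands with bottom-row=0; cleared 1 line(s) (total 1); column heights now [1 1 1 2 2 1], max=2
Drop 4: T rot0 at col 3 lands with bottom-row=2; cleared 0 line(s) (total 1); column heights now [1 1 1 3 4 3], max=4

Answer: 1 1 1 3 4 3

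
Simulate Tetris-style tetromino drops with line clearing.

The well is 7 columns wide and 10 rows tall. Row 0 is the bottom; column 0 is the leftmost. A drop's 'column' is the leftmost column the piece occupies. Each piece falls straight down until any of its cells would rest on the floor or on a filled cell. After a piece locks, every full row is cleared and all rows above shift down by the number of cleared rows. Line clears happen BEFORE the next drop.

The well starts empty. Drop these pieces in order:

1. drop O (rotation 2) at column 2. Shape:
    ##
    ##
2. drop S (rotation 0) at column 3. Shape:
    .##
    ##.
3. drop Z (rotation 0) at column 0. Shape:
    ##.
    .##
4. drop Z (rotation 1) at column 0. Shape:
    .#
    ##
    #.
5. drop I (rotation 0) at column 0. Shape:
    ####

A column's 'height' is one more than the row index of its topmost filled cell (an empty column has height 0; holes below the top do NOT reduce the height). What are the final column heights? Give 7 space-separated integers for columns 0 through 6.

Answer: 8 8 8 8 4 4 0

Derivation:
Drop 1: O rot2 at col 2 lands with bottom-row=0; cleared 0 line(s) (total 0); column heights now [0 0 2 2 0 0 0], max=2
Drop 2: S rot0 at col 3 lands with bottom-row=2; cleared 0 line(s) (total 0); column heights now [0 0 2 3 4 4 0], max=4
Drop 3: Z rot0 at col 0 lands with bottom-row=2; cleared 0 line(s) (total 0); column heights now [4 4 3 3 4 4 0], max=4
Drop 4: Z rot1 at col 0 lands with bottom-row=4; cleared 0 line(s) (total 0); column heights now [6 7 3 3 4 4 0], max=7
Drop 5: I rot0 at col 0 lands with bottom-row=7; cleared 0 line(s) (total 0); column heights now [8 8 8 8 4 4 0], max=8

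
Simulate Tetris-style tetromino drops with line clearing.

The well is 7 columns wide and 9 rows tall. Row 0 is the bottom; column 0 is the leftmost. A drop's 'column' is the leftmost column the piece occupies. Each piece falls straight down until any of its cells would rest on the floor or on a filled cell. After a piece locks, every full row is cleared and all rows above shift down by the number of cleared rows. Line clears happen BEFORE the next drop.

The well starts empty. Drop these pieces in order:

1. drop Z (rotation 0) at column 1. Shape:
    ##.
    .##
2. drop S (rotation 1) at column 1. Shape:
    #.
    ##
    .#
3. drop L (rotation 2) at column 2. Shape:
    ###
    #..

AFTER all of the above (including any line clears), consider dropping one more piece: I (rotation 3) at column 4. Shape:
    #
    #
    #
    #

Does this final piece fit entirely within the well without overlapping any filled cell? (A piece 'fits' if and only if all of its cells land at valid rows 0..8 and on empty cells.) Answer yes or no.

Drop 1: Z rot0 at col 1 lands with bottom-row=0; cleared 0 line(s) (total 0); column heights now [0 2 2 1 0 0 0], max=2
Drop 2: S rot1 at col 1 lands with bottom-row=2; cleared 0 line(s) (total 0); column heights now [0 5 4 1 0 0 0], max=5
Drop 3: L rot2 at col 2 lands with bottom-row=4; cleared 0 line(s) (total 0); column heights now [0 5 6 6 6 0 0], max=6
Test piece I rot3 at col 4 (width 1): heights before test = [0 5 6 6 6 0 0]; fits = False

Answer: no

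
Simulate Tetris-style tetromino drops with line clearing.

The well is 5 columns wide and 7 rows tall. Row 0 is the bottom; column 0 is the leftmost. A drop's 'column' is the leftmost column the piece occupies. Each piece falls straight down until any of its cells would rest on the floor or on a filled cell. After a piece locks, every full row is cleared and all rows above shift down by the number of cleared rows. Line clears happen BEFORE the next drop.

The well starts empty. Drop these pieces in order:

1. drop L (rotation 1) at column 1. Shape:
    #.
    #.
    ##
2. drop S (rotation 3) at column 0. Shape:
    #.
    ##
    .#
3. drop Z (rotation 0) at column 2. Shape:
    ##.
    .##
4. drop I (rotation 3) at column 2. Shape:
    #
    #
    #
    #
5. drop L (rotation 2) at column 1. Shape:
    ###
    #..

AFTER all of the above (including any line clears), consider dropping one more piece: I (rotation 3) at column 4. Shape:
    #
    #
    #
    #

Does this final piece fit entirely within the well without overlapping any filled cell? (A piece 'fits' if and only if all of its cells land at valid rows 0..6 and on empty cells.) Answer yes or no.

Answer: yes

Derivation:
Drop 1: L rot1 at col 1 lands with bottom-row=0; cleared 0 line(s) (total 0); column heights now [0 3 1 0 0], max=3
Drop 2: S rot3 at col 0 lands with bottom-row=3; cleared 0 line(s) (total 0); column heights now [6 5 1 0 0], max=6
Drop 3: Z rot0 at col 2 lands with bottom-row=0; cleared 0 line(s) (total 0); column heights now [6 5 2 2 1], max=6
Drop 4: I rot3 at col 2 lands with bottom-row=2; cleared 0 line(s) (total 0); column heights now [6 5 6 2 1], max=6
Drop 5: L rot2 at col 1 lands with bottom-row=5; cleared 0 line(s) (total 0); column heights now [6 7 7 7 1], max=7
Test piece I rot3 at col 4 (width 1): heights before test = [6 7 7 7 1]; fits = True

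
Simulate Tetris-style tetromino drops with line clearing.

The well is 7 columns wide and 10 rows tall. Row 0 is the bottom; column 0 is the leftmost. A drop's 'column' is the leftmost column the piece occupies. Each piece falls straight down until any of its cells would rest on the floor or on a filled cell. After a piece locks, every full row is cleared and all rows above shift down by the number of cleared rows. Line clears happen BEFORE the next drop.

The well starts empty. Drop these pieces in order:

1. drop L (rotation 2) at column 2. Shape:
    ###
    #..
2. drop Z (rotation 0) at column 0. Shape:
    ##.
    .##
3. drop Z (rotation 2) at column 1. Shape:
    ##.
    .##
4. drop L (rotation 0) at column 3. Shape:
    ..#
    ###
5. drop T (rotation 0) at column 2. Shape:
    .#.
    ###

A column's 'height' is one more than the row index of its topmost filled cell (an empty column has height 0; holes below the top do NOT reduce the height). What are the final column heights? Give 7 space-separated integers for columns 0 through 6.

Drop 1: L rot2 at col 2 lands with bottom-row=0; cleared 0 line(s) (total 0); column heights now [0 0 2 2 2 0 0], max=2
Drop 2: Z rot0 at col 0 lands with bottom-row=2; cleared 0 line(s) (total 0); column heights now [4 4 3 2 2 0 0], max=4
Drop 3: Z rot2 at col 1 lands with bottom-row=3; cleared 0 line(s) (total 0); column heights now [4 5 5 4 2 0 0], max=5
Drop 4: L rot0 at col 3 lands with bottom-row=4; cleared 0 line(s) (total 0); column heights now [4 5 5 5 5 6 0], max=6
Drop 5: T rot0 at col 2 lands with bottom-row=5; cleared 0 line(s) (total 0); column heights now [4 5 6 7 6 6 0], max=7

Answer: 4 5 6 7 6 6 0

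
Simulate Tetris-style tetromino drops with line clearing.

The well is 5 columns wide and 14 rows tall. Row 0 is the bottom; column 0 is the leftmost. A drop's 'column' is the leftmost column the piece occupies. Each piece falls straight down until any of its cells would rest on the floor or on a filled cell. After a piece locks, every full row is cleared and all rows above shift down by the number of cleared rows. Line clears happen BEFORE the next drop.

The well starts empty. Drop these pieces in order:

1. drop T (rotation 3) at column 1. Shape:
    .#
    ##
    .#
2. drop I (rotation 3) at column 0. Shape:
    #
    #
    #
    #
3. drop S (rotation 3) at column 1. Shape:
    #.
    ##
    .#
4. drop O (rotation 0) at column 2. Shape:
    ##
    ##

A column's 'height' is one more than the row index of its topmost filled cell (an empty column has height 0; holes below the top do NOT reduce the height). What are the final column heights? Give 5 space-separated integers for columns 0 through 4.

Drop 1: T rot3 at col 1 lands with bottom-row=0; cleared 0 line(s) (total 0); column heights now [0 2 3 0 0], max=3
Drop 2: I rot3 at col 0 lands with bottom-row=0; cleared 0 line(s) (total 0); column heights now [4 2 3 0 0], max=4
Drop 3: S rot3 at col 1 lands with bottom-row=3; cleared 0 line(s) (total 0); column heights now [4 6 5 0 0], max=6
Drop 4: O rot0 at col 2 lands with bottom-row=5; cleared 0 line(s) (total 0); column heights now [4 6 7 7 0], max=7

Answer: 4 6 7 7 0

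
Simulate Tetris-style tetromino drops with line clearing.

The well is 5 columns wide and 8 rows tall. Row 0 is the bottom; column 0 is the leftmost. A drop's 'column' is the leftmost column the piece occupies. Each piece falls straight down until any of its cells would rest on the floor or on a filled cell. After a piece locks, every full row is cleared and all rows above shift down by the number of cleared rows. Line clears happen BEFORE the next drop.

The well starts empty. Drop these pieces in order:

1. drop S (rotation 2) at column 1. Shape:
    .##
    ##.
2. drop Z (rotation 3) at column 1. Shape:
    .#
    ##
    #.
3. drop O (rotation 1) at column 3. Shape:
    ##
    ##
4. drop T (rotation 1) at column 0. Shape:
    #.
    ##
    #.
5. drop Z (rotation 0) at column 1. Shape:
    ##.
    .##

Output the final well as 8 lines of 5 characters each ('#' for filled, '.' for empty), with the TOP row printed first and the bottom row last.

Drop 1: S rot2 at col 1 lands with bottom-row=0; cleared 0 line(s) (total 0); column heights now [0 1 2 2 0], max=2
Drop 2: Z rot3 at col 1 lands with bottom-row=1; cleared 0 line(s) (total 0); column heights now [0 3 4 2 0], max=4
Drop 3: O rot1 at col 3 lands with bottom-row=2; cleared 0 line(s) (total 0); column heights now [0 3 4 4 4], max=4
Drop 4: T rot1 at col 0 lands with bottom-row=2; cleared 2 line(s) (total 2); column heights now [3 2 2 2 0], max=3
Drop 5: Z rot0 at col 1 lands with bottom-row=2; cleared 0 line(s) (total 2); column heights now [3 4 4 3 0], max=4

Answer: .....
.....
.....
.....
.##..
#.##.
.###.
.##..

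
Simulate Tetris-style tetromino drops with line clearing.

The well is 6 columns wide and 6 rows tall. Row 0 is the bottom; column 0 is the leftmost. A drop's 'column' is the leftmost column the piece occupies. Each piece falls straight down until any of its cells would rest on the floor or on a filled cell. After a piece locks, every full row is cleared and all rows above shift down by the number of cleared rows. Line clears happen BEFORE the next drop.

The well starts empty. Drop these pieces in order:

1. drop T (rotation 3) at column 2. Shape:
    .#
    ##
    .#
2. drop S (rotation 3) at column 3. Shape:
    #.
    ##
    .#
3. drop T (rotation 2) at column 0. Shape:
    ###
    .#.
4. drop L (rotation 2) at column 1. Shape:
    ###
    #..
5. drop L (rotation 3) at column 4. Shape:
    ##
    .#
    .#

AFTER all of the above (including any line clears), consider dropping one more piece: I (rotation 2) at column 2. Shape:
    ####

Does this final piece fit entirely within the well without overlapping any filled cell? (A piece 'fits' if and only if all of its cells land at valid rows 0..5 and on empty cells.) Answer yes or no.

Drop 1: T rot3 at col 2 lands with bottom-row=0; cleared 0 line(s) (total 0); column heights now [0 0 2 3 0 0], max=3
Drop 2: S rot3 at col 3 lands with bottom-row=2; cleared 0 line(s) (total 0); column heights now [0 0 2 5 4 0], max=5
Drop 3: T rot2 at col 0 lands with bottom-row=1; cleared 0 line(s) (total 0); column heights now [3 3 3 5 4 0], max=5
Drop 4: L rot2 at col 1 lands with bottom-row=4; cleared 0 line(s) (total 0); column heights now [3 6 6 6 4 0], max=6
Drop 5: L rot3 at col 4 lands with bottom-row=2; cleared 1 line(s) (total 1); column heights now [0 5 5 5 4 4], max=5
Test piece I rot2 at col 2 (width 4): heights before test = [0 5 5 5 4 4]; fits = True

Answer: yes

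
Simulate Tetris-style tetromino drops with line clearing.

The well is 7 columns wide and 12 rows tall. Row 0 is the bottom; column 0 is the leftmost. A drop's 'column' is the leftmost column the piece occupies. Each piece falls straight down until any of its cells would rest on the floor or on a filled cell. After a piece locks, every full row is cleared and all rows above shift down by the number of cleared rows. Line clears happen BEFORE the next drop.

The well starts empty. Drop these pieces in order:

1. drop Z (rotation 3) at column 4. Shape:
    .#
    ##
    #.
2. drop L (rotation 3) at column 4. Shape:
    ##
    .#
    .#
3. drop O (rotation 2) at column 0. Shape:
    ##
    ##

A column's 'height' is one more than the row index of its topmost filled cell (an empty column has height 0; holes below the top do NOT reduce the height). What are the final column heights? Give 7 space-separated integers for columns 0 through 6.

Answer: 2 2 0 0 6 6 0

Derivation:
Drop 1: Z rot3 at col 4 lands with bottom-row=0; cleared 0 line(s) (total 0); column heights now [0 0 0 0 2 3 0], max=3
Drop 2: L rot3 at col 4 lands with bottom-row=3; cleared 0 line(s) (total 0); column heights now [0 0 0 0 6 6 0], max=6
Drop 3: O rot2 at col 0 lands with bottom-row=0; cleared 0 line(s) (total 0); column heights now [2 2 0 0 6 6 0], max=6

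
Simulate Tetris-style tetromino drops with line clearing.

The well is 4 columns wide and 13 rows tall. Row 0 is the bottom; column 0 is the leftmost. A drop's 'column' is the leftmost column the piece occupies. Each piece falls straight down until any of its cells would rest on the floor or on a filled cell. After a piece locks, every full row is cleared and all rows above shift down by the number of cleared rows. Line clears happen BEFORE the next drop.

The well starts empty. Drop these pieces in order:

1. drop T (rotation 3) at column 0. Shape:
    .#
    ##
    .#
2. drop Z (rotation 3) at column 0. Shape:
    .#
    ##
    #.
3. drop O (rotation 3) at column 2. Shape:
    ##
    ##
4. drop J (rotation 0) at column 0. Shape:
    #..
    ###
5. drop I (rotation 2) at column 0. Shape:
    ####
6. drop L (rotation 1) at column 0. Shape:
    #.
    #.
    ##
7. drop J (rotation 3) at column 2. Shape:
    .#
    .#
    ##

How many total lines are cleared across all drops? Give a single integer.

Answer: 2

Derivation:
Drop 1: T rot3 at col 0 lands with bottom-row=0; cleared 0 line(s) (total 0); column heights now [2 3 0 0], max=3
Drop 2: Z rot3 at col 0 lands with bottom-row=2; cleared 0 line(s) (total 0); column heights now [4 5 0 0], max=5
Drop 3: O rot3 at col 2 lands with bottom-row=0; cleared 1 line(s) (total 1); column heights now [3 4 1 1], max=4
Drop 4: J rot0 at col 0 lands with bottom-row=4; cleared 0 line(s) (total 1); column heights now [6 5 5 1], max=6
Drop 5: I rot2 at col 0 lands with bottom-row=6; cleared 1 line(s) (total 2); column heights now [6 5 5 1], max=6
Drop 6: L rot1 at col 0 lands with bottom-row=6; cleared 0 line(s) (total 2); column heights now [9 7 5 1], max=9
Drop 7: J rot3 at col 2 lands with bottom-row=5; cleared 0 line(s) (total 2); column heights now [9 7 6 8], max=9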